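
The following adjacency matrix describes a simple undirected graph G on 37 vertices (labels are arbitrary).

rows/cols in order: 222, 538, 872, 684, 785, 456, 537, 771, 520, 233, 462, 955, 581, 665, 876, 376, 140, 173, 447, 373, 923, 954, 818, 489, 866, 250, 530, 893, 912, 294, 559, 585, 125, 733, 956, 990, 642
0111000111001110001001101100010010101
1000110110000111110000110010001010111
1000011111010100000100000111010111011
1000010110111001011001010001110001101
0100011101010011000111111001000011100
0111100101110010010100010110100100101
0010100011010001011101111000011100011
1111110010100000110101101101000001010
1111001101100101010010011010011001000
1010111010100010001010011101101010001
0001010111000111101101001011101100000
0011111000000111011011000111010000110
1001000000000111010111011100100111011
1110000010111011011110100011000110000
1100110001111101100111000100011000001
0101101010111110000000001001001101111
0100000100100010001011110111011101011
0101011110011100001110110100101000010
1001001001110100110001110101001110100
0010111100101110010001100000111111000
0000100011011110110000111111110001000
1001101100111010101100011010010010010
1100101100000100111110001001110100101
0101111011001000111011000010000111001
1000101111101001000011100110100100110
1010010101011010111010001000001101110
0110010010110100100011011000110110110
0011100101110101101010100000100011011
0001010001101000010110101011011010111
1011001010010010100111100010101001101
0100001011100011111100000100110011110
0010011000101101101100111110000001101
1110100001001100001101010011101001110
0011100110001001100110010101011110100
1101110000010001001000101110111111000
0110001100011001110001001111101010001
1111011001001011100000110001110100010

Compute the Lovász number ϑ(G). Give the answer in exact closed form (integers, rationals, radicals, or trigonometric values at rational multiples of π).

N(872) = {222, 456, 537, 771, 520, 233, 955, 665, 373, 250, 530, 893, 294, 585, 125, 733, 990, 642}, |N(872)| = 18.
deg(876) = 18; N(876) = {222, 538, 785, 456, 233, 462, 955, 581, 665, 376, 140, 373, 923, 954, 250, 294, 559, 642}.
deg(530) = 18; N(530) = {538, 872, 456, 520, 462, 955, 665, 140, 923, 954, 489, 866, 912, 294, 585, 125, 956, 990}.
deg(581) = 18; N(581) = {222, 684, 665, 876, 376, 173, 373, 923, 954, 489, 866, 250, 912, 585, 125, 733, 990, 642}.
18-regular, N=37; SR(37,18,8,9) — a Paley graph.
The 3 distinct eigenvalues: [18.0, 2.541381, -3.541381].
λ_max=18, λ_min=-sqrt(37)/2 - 1/2; ϑ = −37·λ_min/(λ_max−λ_min) = sqrt(37).
≈ 6.08276 (to 5 d.p.).

sqrt(37)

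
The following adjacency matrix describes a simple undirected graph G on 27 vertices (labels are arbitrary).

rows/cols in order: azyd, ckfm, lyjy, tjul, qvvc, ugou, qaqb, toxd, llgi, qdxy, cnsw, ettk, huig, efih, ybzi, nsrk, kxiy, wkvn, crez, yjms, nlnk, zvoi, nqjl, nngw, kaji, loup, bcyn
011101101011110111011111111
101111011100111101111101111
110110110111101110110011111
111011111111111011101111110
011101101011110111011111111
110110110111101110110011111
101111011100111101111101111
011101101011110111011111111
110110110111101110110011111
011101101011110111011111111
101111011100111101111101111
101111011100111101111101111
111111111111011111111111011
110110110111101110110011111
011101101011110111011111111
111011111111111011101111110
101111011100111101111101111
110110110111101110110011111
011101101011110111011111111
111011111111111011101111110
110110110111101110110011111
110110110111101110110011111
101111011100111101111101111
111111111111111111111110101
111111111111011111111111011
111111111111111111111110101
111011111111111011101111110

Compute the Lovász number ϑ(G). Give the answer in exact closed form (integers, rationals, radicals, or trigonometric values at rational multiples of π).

7

deg(tjul) = 23; N(tjul) = {azyd, ckfm, lyjy, qvvc, ugou, qaqb, toxd, llgi, qdxy, cnsw, ettk, huig, efih, ybzi, kxiy, wkvn, crez, nlnk, zvoi, nqjl, nngw, kaji, loup}.
Vertex yjms has 23 neighbors: azyd, ckfm, lyjy, qvvc, ugou, qaqb, toxd, llgi, qdxy, cnsw, ettk, huig, efih, ybzi, kxiy, wkvn, crez, nlnk, zvoi, nqjl, nngw, kaji, loup.
deg(cnsw) = 21; N(cnsw) = {azyd, lyjy, tjul, qvvc, ugou, toxd, llgi, qdxy, huig, efih, ybzi, nsrk, wkvn, crez, yjms, nlnk, zvoi, nngw, kaji, loup, bcyn}.
deg(llgi) = 20; N(llgi) = {azyd, ckfm, tjul, qvvc, qaqb, toxd, qdxy, cnsw, ettk, huig, ybzi, nsrk, kxiy, crez, yjms, nqjl, nngw, kaji, loup, bcyn}.
6 parts of sizes [7, 6, 6, 4, 2, 2]; α(G) = 7 = ϑ (perfect).
≈ 7.00000 (to 5 d.p.).
Check 7 ≤ 7 ≤ 7: collapsed.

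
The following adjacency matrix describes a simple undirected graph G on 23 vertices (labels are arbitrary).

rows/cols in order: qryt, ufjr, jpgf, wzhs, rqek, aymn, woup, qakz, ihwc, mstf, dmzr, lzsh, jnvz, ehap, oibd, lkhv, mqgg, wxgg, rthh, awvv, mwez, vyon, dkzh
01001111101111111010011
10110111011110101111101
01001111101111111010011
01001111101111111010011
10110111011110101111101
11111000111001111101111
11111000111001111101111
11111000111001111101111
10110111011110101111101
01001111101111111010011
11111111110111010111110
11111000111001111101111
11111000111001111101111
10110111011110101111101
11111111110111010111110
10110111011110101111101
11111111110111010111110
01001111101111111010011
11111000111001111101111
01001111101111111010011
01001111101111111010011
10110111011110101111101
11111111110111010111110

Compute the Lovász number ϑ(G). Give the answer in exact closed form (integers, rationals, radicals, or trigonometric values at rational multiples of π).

7

N(dmzr) = {qryt, ufjr, jpgf, wzhs, rqek, aymn, woup, qakz, ihwc, mstf, lzsh, jnvz, ehap, lkhv, wxgg, rthh, awvv, mwez, vyon}, |N(dmzr)| = 19.
Vertex mwez has 16 neighbors: ufjr, rqek, aymn, woup, qakz, ihwc, dmzr, lzsh, jnvz, ehap, oibd, lkhv, mqgg, rthh, vyon, dkzh.
Vertex vyon has 17 neighbors: qryt, jpgf, wzhs, aymn, woup, qakz, mstf, dmzr, lzsh, jnvz, oibd, mqgg, wxgg, rthh, awvv, mwez, dkzh.
N(ufjr) = {qryt, jpgf, wzhs, aymn, woup, qakz, mstf, dmzr, lzsh, jnvz, oibd, mqgg, wxgg, rthh, awvv, mwez, dkzh}, |N(ufjr)| = 17.
4 parts of sizes [7, 6, 6, 4]; α(G) = 7 = ϑ (perfect).
= 7.000000000… (decimal).
7 ≤ 7 ≤ 7: collapsed.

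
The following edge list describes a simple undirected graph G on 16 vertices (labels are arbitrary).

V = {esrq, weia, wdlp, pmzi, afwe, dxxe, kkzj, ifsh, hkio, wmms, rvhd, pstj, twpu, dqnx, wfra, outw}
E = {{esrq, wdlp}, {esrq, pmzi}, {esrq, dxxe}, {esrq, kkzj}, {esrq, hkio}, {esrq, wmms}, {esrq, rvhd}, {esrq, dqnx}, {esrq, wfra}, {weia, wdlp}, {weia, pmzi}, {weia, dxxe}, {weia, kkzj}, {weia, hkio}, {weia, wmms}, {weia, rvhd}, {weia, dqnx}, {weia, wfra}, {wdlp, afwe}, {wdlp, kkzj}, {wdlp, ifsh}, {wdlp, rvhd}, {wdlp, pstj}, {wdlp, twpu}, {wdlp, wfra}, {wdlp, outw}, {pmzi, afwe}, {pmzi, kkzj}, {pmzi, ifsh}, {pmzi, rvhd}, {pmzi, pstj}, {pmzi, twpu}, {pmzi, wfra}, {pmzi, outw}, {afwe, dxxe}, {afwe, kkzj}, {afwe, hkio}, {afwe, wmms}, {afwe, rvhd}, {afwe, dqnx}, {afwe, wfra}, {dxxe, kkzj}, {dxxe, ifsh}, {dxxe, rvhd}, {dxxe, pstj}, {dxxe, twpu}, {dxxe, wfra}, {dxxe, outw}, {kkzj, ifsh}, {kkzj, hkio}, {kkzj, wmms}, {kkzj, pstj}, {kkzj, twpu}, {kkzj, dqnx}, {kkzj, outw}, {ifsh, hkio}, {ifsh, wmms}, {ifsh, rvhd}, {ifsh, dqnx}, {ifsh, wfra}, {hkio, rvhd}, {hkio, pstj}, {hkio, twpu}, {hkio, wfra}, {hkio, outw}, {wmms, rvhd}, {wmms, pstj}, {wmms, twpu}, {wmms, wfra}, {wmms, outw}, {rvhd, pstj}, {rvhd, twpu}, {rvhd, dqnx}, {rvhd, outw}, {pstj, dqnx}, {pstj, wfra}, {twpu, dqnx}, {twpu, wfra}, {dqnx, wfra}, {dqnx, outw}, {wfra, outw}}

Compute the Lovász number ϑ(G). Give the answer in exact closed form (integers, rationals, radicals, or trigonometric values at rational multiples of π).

N(rvhd) = {esrq, weia, wdlp, pmzi, afwe, dxxe, ifsh, hkio, wmms, pstj, twpu, dqnx, outw}, |N(rvhd)| = 13.
deg(weia) = 9; N(weia) = {wdlp, pmzi, dxxe, kkzj, hkio, wmms, rvhd, dqnx, wfra}.
Vertex pstj has 9 neighbors: wdlp, pmzi, dxxe, kkzj, hkio, wmms, rvhd, dqnx, wfra.
N(dqnx) = {esrq, weia, afwe, kkzj, ifsh, rvhd, pstj, twpu, wfra, outw}, |N(dqnx)| = 10.
K_{7,6,3} (perfect); ϑ(G) = α(G) = max{7,6,3} = 7.
≈ 7.000000000 (to 9 d.p.).
Lovász sandwich 7 ≤ 7 ≤ 7: collapsed.

7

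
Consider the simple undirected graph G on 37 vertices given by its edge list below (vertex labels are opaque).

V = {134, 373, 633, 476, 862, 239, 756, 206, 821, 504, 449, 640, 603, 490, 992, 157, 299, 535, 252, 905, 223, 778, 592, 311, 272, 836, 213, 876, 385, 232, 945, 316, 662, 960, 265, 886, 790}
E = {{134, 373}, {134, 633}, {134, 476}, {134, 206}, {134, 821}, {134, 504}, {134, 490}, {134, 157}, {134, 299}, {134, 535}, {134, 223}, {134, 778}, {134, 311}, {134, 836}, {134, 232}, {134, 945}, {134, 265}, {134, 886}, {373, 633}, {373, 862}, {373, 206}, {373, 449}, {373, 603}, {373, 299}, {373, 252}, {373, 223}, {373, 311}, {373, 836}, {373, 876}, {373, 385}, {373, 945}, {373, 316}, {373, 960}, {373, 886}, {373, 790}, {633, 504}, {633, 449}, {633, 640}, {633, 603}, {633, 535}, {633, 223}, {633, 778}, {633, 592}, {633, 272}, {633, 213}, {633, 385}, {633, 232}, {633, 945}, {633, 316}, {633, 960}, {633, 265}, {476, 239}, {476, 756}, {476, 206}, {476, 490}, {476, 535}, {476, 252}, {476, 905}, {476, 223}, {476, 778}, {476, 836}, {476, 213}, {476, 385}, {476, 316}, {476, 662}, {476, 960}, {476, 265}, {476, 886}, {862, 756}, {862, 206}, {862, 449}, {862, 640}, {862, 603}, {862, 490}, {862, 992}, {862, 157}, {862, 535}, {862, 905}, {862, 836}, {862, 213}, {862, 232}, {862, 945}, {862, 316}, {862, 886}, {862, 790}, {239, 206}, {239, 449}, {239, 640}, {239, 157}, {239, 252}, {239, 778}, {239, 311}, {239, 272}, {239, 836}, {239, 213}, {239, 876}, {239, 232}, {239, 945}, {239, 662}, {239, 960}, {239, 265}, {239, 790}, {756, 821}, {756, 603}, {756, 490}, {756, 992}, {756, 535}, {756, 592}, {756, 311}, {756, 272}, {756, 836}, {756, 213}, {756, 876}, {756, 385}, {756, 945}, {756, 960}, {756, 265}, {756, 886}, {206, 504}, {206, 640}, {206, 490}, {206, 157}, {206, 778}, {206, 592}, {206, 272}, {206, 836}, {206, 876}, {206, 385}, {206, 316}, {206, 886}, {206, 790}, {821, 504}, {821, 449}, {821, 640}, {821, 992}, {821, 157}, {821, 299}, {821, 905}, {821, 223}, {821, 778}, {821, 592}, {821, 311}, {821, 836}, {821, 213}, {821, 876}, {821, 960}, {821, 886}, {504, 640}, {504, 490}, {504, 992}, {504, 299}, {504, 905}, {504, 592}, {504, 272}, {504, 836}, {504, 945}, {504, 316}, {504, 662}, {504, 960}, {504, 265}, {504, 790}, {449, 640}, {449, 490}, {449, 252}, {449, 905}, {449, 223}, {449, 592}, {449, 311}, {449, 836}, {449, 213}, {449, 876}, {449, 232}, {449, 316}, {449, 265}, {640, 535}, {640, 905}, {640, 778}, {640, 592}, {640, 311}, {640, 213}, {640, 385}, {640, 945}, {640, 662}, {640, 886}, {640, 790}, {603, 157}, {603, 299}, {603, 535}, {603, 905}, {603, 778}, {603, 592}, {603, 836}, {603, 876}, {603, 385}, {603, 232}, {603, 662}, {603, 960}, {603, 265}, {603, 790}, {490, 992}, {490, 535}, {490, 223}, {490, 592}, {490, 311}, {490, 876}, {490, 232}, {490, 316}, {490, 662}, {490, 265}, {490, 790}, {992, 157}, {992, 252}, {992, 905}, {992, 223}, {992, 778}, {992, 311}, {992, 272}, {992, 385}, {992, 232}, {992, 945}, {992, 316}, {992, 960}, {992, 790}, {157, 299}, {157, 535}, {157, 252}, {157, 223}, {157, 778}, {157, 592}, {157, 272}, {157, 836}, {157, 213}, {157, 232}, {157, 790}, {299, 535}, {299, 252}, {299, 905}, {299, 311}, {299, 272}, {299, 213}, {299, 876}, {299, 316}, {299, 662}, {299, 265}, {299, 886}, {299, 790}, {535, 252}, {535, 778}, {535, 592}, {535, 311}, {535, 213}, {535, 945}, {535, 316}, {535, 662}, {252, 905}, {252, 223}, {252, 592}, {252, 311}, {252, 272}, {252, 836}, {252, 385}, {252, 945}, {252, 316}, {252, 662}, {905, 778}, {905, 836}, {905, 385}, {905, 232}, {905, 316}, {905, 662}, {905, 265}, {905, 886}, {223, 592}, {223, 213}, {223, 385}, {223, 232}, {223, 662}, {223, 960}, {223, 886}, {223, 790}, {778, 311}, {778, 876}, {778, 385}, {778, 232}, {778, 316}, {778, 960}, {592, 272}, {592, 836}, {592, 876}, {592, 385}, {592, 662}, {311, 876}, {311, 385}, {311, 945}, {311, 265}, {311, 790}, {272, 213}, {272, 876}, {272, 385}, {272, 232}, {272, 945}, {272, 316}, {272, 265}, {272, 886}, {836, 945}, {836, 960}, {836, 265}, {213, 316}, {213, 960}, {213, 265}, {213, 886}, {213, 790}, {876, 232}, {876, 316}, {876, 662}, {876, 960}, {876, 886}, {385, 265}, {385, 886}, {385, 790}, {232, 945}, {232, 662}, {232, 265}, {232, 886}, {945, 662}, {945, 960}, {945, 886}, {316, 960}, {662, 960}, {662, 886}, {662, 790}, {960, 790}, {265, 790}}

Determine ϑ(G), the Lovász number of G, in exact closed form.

Vertex 265 has 18 neighbors: 134, 633, 476, 239, 756, 504, 449, 603, 490, 299, 905, 311, 272, 836, 213, 385, 232, 790.
N(592) = {633, 756, 206, 821, 504, 449, 640, 603, 490, 157, 535, 252, 223, 272, 836, 876, 385, 662}, |N(592)| = 18.
Vertex 490 has 18 neighbors: 134, 476, 862, 756, 206, 504, 449, 992, 535, 223, 592, 311, 876, 232, 316, 662, 265, 790.
deg(836) = 18; N(836) = {134, 373, 476, 862, 239, 756, 206, 821, 504, 449, 603, 157, 252, 905, 592, 945, 960, 265}.
deg(v) = 18 for all v (|V|=37); SR(37,18,8,9) — a Paley graph.
spec(A) ≈ [18.0, 2.541, -3.541] (distinct, 3 d.p.).
Lovász (edge-transitive): ϑ = −37·(-sqrt(37)/2 - 1/2)/((18)−(-sqrt(37)/2 - 1/2)) = sqrt(37).
≈ 6.08276253 (to 8 d.p.).

sqrt(37)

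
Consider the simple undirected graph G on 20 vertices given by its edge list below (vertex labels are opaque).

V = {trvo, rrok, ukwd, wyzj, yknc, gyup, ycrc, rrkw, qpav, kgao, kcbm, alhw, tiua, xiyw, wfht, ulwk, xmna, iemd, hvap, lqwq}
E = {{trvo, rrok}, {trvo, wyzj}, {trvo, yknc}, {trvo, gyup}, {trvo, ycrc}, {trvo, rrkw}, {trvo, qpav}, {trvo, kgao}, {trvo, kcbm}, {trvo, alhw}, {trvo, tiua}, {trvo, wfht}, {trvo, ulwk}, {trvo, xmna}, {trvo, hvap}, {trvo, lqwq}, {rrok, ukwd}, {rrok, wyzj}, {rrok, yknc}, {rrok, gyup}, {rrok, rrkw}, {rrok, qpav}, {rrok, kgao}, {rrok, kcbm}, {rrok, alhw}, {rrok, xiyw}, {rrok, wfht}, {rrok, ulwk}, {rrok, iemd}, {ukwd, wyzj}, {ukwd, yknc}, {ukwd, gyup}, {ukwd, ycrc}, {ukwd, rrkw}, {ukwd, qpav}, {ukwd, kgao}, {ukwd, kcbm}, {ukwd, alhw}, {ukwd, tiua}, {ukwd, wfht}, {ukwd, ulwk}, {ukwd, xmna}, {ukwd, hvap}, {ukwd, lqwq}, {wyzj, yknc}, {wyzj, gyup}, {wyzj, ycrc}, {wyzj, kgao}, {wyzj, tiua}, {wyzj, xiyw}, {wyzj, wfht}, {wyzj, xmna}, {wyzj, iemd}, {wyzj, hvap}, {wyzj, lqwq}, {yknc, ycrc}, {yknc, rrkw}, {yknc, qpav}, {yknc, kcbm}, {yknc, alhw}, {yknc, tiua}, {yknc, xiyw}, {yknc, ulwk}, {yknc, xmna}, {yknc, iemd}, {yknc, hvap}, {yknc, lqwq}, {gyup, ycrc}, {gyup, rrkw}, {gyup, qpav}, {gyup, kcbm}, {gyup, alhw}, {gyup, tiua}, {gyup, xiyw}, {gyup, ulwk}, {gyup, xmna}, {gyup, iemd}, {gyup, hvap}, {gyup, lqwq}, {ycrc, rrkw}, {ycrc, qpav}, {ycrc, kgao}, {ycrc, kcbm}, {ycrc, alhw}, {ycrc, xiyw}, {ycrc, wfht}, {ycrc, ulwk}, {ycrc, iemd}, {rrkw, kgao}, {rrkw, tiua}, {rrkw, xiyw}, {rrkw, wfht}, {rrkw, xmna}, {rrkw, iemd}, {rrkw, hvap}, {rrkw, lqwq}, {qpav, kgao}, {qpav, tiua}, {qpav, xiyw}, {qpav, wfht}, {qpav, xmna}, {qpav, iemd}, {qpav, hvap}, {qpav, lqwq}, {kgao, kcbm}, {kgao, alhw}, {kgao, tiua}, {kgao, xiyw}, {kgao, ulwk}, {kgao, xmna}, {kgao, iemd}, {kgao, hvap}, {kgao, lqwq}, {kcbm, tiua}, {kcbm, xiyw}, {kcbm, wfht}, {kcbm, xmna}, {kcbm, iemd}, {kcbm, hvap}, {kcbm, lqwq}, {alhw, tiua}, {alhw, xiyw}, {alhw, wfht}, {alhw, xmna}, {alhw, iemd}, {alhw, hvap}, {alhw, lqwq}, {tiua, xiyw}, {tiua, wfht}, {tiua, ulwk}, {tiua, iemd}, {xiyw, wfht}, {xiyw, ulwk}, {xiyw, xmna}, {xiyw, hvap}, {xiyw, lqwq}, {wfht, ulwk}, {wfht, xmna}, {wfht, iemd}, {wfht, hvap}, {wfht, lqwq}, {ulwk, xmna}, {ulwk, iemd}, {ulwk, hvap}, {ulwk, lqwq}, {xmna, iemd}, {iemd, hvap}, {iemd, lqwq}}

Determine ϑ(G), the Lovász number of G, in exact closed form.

Vertex ycrc has 14 neighbors: trvo, ukwd, wyzj, yknc, gyup, rrkw, qpav, kgao, kcbm, alhw, xiyw, wfht, ulwk, iemd.
Vertex xmna has 14 neighbors: trvo, ukwd, wyzj, yknc, gyup, rrkw, qpav, kgao, kcbm, alhw, xiyw, wfht, ulwk, iemd.
deg(yknc) = 16; N(yknc) = {trvo, rrok, ukwd, wyzj, ycrc, rrkw, qpav, kcbm, alhw, tiua, xiyw, ulwk, xmna, iemd, hvap, lqwq}.
N(xiyw) = {rrok, wyzj, yknc, gyup, ycrc, rrkw, qpav, kgao, kcbm, alhw, tiua, wfht, ulwk, xmna, hvap, lqwq}, |N(xiyw)| = 16.
K_{6,6,4,4} (perfect); ϑ(G) = α(G) = max{6,6,4,4} = 6.
≈ 6.0000000 (to 7 d.p.).
Check 6 ≤ 6 ≤ 6: collapsed.

6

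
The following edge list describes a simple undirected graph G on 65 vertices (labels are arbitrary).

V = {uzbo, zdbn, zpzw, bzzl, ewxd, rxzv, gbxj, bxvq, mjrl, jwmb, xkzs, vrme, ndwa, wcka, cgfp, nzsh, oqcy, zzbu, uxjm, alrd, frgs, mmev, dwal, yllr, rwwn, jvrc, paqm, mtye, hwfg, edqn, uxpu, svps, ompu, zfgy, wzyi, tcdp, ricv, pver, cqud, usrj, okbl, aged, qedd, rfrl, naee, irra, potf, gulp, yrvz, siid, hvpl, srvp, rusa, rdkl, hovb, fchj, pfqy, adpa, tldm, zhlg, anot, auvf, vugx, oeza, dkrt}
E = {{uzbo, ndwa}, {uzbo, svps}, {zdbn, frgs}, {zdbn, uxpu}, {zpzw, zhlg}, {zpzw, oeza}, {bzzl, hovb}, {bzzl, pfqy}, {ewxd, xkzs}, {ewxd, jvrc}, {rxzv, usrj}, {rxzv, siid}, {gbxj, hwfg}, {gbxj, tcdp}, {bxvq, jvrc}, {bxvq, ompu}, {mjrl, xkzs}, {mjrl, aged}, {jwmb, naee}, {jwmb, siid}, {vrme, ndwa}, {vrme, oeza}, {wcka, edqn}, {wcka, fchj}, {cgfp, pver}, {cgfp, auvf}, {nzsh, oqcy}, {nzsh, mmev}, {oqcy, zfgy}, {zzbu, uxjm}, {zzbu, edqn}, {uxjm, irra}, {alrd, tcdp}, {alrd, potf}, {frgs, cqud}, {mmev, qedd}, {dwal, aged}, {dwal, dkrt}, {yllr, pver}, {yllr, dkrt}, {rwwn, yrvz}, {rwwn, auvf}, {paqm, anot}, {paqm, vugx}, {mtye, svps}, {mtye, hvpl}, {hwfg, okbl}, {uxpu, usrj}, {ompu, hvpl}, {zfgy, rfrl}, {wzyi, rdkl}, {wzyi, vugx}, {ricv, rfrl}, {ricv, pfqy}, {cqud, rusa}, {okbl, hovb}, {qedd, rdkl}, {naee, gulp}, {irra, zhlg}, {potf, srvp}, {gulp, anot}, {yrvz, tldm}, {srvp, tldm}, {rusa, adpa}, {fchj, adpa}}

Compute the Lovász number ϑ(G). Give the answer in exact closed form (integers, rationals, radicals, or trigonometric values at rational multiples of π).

65*cos(pi/65)/(cos(pi/65) + 1)

N(paqm) = {anot, vugx}, |N(paqm)| = 2.
deg(bxvq) = 2; N(bxvq) = {jvrc, ompu}.
deg(rxzv) = 2; N(rxzv) = {usrj, siid}.
Vertex qedd has 2 neighbors: mmev, rdkl.
Every vertex has degree 2 (N=65); connected 2-regular on 65 ⇒ C_{65}.
The 33 distinct eigenvalues: [2.0, 1.990663, 1.96274, 1.916492, 1.852349, 1.770912, 1.67294, 1.559349, 1.431198, 1.289684, 1.136129, 0.971967, 0.798729, 0.618034, 0.431568, 0.241073, 0.048327, -0.14487, -0.336714, -0.525415, -0.70921, -0.886383, -1.05528, -1.214325, -1.362032, -1.497021, -1.618034, -1.723939, -1.813749, -1.886624, -1.941884, -1.979013, -1.997664].
Lovász: ϑ = −65(-2*cos(pi/65))/(2+-(-1)*2*cos(pi/65)) = 65*cos(pi/65)/(cos(pi/65) + 1).
≈ 32.481012600 (to 9 d.p.).
α=32, χ(Ḡ)=33; ϑ=65*cos(pi/65)/(cos(pi/65) + 1) lies between (both strict).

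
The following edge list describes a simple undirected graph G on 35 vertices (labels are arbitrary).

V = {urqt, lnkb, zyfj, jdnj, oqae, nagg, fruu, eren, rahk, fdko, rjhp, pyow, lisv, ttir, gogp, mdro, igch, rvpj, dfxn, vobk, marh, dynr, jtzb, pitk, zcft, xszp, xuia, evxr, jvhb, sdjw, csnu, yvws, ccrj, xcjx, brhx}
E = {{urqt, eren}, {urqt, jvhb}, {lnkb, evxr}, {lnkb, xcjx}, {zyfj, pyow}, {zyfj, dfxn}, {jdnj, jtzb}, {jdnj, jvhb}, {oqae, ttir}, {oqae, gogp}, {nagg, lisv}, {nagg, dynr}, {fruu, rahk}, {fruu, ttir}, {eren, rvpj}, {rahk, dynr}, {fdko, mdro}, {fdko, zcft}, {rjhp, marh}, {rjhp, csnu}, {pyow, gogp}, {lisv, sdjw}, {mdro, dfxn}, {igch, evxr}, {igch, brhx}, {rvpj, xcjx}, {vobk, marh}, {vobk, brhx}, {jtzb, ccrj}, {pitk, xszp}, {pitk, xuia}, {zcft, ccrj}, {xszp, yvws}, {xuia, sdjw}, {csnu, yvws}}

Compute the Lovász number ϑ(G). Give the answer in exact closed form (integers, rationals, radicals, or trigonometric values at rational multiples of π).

Vertex gogp has 2 neighbors: oqae, pyow.
deg(sdjw) = 2; N(sdjw) = {lisv, xuia}.
deg(jdnj) = 2; N(jdnj) = {jtzb, jvhb}.
N(zcft) = {fdko, ccrj}, |N(zcft)| = 2.
G on 35 vertices is 2-regular; connected 2-regular on 35 ⇒ C_{35}.
Distinct eigenvalues (to 6 d.p.): [2.0, 1.967859, 1.87247, 1.716898, 1.506143, 1.24698, 0.947737, 0.618034, 0.268467, -0.08973, -0.445042, -0.78605, -1.101794, -1.382125, -1.618034, -1.801938, -1.927926, -1.991949].
−35·(-2*cos(pi/35)) / ((2)−(-2*cos(pi/35))) = 35*cos(pi/35)/(cos(pi/35) + 1) = ϑ(G).
= 17.46470403… (decimal).
α=17, χ(Ḡ)=18; ϑ=35*cos(pi/35)/(cos(pi/35) + 1) lies between (both strict).

35*cos(pi/35)/(cos(pi/35) + 1)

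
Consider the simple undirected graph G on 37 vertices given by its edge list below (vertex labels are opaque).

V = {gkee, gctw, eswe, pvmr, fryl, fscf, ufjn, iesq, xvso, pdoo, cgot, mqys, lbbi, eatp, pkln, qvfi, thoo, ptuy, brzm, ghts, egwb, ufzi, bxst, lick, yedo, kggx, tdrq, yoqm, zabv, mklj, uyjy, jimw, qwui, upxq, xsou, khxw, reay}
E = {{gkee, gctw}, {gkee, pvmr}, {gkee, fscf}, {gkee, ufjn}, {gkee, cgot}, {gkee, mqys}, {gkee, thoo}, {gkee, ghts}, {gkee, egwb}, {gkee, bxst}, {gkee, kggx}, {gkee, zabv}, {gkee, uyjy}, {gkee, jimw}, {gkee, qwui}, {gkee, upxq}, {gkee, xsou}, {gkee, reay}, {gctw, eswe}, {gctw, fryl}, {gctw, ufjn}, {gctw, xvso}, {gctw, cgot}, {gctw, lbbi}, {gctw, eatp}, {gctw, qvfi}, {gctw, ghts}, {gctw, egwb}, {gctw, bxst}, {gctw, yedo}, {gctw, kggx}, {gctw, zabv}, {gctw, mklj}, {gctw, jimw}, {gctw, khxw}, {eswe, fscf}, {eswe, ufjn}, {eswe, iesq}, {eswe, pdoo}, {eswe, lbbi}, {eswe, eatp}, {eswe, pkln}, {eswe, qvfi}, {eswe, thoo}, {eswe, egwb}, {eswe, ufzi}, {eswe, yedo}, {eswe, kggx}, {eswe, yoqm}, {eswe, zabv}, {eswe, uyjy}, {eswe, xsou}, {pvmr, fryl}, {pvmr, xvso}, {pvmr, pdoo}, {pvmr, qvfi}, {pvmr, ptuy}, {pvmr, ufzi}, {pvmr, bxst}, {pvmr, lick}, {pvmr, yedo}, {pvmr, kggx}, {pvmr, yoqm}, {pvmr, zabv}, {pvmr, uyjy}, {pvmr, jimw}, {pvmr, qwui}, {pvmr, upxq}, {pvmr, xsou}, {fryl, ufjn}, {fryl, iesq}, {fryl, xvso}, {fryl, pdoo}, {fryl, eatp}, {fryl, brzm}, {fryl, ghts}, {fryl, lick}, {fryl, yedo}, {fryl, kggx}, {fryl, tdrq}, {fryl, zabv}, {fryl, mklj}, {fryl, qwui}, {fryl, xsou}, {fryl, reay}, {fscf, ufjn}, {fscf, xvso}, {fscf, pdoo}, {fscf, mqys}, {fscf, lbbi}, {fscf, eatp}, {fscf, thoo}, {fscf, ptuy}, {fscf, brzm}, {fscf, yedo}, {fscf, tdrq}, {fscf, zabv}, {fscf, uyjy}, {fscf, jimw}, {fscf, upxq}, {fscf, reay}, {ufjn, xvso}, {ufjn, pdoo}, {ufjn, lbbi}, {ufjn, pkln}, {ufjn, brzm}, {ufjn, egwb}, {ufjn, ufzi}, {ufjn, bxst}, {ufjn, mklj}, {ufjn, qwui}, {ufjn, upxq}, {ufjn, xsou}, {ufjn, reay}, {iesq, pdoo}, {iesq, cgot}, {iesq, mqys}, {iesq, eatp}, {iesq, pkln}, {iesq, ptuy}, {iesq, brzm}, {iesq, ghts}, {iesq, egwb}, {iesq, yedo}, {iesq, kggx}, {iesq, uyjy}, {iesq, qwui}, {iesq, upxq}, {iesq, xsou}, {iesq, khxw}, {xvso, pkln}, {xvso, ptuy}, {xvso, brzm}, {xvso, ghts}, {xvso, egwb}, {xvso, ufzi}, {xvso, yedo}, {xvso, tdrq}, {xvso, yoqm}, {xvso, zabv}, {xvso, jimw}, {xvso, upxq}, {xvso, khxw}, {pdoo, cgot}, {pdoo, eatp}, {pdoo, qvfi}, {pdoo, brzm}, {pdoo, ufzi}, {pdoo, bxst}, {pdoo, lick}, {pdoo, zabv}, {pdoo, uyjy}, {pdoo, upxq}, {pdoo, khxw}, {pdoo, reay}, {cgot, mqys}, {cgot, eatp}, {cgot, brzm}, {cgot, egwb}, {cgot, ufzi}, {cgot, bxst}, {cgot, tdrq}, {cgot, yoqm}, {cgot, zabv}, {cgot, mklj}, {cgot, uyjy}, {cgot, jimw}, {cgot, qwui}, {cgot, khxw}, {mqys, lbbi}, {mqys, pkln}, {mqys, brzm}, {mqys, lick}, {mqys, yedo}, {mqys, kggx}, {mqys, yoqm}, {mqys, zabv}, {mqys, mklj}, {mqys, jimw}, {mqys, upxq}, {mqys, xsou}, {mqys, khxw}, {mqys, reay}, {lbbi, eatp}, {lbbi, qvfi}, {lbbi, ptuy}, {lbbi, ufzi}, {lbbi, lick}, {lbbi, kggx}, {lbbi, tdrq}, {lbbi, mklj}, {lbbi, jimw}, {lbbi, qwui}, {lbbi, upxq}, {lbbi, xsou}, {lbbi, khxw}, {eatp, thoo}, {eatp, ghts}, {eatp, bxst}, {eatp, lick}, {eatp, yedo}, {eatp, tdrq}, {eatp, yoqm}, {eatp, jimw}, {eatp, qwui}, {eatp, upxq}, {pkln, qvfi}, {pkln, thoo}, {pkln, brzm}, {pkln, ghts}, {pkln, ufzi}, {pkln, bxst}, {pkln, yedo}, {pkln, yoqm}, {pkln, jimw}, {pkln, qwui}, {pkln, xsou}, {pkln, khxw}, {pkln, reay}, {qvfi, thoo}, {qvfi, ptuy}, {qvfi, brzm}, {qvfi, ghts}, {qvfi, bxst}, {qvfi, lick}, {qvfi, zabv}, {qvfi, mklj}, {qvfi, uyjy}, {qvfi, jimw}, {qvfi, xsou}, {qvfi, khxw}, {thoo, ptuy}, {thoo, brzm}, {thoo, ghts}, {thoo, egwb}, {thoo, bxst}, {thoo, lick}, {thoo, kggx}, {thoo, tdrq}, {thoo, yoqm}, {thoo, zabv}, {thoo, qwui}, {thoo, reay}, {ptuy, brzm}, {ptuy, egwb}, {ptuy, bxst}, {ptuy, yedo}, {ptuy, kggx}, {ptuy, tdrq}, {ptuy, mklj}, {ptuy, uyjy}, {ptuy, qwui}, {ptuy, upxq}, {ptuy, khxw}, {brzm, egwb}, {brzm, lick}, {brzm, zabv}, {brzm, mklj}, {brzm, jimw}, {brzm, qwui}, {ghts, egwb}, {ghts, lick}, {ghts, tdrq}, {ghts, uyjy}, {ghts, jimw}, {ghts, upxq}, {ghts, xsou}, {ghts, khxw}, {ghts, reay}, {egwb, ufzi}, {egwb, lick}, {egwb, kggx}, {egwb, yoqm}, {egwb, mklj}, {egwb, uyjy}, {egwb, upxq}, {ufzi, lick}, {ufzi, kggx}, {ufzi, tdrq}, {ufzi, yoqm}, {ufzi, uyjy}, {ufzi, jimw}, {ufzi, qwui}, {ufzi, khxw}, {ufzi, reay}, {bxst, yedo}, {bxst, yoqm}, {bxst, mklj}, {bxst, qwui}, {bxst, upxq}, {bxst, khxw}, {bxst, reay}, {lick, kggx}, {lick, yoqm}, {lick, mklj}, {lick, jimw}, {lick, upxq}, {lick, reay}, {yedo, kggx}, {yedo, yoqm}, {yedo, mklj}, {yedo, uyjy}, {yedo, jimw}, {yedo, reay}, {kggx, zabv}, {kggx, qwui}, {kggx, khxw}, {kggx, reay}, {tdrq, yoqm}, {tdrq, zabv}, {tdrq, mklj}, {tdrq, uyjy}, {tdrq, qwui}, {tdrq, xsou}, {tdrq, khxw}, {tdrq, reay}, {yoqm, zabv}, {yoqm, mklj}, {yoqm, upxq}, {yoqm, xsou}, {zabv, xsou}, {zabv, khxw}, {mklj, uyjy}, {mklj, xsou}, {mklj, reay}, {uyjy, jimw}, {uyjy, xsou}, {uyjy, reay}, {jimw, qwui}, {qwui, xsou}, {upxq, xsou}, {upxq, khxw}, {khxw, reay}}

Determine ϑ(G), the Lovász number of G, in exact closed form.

deg(eatp) = 18; N(eatp) = {gctw, eswe, fryl, fscf, iesq, pdoo, cgot, lbbi, thoo, ghts, bxst, lick, yedo, tdrq, yoqm, jimw, qwui, upxq}.
deg(xsou) = 18; N(xsou) = {gkee, eswe, pvmr, fryl, ufjn, iesq, mqys, lbbi, pkln, qvfi, ghts, tdrq, yoqm, zabv, mklj, uyjy, qwui, upxq}.
deg(ghts) = 18; N(ghts) = {gkee, gctw, fryl, iesq, xvso, eatp, pkln, qvfi, thoo, egwb, lick, tdrq, uyjy, jimw, upxq, xsou, khxw, reay}.
Vertex eswe has 18 neighbors: gctw, fscf, ufjn, iesq, pdoo, lbbi, eatp, pkln, qvfi, thoo, egwb, ufzi, yedo, kggx, yoqm, zabv, uyjy, xsou.
18-regular, N=37; Paley(37): SR with (k,λ,μ)=(18,8,9).
spec(A) ≈ [18.0, 2.541, -3.541] (distinct, 3 d.p.).
Lovász: ϑ = −37(-sqrt(37)/2 - 1/2)/(18+-(-sqrt(37)/2 - 1/2)) = sqrt(37).
= 6.082763… (decimal).

sqrt(37)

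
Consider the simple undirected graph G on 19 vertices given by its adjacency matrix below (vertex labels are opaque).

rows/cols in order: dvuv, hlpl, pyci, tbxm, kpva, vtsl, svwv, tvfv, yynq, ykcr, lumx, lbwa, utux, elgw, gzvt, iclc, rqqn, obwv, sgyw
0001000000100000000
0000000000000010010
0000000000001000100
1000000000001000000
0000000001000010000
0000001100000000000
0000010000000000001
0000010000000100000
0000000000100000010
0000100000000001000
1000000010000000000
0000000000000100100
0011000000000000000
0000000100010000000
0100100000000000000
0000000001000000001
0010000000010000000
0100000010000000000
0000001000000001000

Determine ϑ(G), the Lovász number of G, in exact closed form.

19*cos(pi/19)/(cos(pi/19) + 1)

deg(hlpl) = 2; N(hlpl) = {gzvt, obwv}.
Vertex rqqn has 2 neighbors: pyci, lbwa.
Vertex utux has 2 neighbors: pyci, tbxm.
N(tvfv) = {vtsl, elgw}, |N(tvfv)| = 2.
Regular of degree 2 on 19 vertices: this is C_{19}, the 19-cycle.
The 10 distinct eigenvalues: [2.0, 1.89163, 1.57828, 1.0939, 0.49097, -0.16516, -0.80339, -1.35456, -1.75895, -1.97272].
ϑ = −N·λ_min/(λ_max−λ_min) = −19·(-2*cos(pi/19))/(2−(-2*cos(pi/19))) = 19*cos(pi/19)/(cos(pi/19) + 1).
Numerically 9.4347714.
Lovász sandwich 9 ≤ 19*cos(pi/19)/(cos(pi/19) + 1) ≤ 10: both strict.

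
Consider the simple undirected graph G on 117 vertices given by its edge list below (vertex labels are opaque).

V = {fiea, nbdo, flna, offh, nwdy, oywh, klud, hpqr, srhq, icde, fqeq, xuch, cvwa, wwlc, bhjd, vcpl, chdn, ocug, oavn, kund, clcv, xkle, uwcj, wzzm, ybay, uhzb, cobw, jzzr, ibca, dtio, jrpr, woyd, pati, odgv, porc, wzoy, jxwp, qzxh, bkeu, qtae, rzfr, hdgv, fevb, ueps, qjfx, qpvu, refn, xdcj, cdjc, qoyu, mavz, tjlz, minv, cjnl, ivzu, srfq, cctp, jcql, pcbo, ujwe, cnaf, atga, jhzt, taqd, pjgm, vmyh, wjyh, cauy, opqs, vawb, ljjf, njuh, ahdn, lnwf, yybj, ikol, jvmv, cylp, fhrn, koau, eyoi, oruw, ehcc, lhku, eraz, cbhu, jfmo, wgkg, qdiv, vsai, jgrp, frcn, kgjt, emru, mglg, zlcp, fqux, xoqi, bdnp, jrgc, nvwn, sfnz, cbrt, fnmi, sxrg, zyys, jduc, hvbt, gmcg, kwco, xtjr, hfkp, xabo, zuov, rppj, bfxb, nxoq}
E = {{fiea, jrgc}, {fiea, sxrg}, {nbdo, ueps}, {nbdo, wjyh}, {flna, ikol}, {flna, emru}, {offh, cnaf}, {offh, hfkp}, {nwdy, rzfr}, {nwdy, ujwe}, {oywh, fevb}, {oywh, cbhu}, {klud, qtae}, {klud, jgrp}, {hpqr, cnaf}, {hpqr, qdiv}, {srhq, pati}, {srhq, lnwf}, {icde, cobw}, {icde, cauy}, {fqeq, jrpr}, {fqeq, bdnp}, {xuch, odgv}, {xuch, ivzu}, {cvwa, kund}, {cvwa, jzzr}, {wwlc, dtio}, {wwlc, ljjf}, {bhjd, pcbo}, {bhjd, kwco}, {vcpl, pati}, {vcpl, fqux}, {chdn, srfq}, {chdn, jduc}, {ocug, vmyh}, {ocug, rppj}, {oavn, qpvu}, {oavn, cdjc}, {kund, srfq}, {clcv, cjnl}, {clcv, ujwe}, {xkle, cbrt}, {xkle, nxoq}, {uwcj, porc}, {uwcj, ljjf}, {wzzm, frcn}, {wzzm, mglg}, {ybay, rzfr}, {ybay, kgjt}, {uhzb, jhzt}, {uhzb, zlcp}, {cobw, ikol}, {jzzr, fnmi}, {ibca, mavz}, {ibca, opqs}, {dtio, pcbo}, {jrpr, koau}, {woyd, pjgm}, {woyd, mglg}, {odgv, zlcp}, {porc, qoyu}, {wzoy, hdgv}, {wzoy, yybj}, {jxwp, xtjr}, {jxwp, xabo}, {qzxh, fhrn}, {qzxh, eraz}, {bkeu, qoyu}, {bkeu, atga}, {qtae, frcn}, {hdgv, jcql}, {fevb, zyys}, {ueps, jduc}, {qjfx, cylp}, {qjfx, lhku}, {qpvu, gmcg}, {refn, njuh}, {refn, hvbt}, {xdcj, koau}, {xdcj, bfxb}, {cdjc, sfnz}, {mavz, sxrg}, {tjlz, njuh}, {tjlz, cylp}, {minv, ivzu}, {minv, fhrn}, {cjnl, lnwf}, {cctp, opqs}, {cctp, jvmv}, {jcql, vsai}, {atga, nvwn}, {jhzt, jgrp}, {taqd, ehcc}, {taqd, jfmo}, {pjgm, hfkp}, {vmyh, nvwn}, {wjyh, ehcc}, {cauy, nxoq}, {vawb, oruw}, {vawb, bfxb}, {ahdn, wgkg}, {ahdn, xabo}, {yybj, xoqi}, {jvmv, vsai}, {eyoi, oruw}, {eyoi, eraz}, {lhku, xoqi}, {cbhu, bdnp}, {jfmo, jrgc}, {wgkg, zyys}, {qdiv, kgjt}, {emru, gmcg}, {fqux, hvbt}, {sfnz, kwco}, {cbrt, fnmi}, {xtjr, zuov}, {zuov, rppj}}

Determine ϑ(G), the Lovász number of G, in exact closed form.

deg(wzoy) = 2; N(wzoy) = {hdgv, yybj}.
Vertex jhzt has 2 neighbors: uhzb, jgrp.
deg(atga) = 2; N(atga) = {bkeu, nvwn}.
N(vmyh) = {ocug, nvwn}, |N(vmyh)| = 2.
Regular of degree 2 on 117 vertices: the odd cycle C_{117}.
A has 59 distinct eigenvalues ≈ [2.0, 1.99712, 1.98848, 1.9741, 1.95403, 1.92833, 1.89707, 1.86034, 1.81825, 1.77091, 1.71847, 1.66107, 1.59889, 1.53209, 1.46087, 1.38545, 1.30603, 1.22284, 1.13613, 1.04614, 0.95314, 0.85739, 0.75916, 0.65875, 0.55643, 0.45252, 0.3473, 0.24107, 0.13416, 0.02685, -0.08053, -0.18768, -0.29429, -0.40005, -0.50466, -0.60781, -0.70921, -0.80856, -0.90559, -1.0, -1.09153, -1.17991, -1.26489, -1.34622, -1.42367, -1.49702, -1.56605, -1.63057, -1.69038, -1.74532, -1.79523, -1.83996, -1.87939, -1.91339, -1.94188, -1.96478, -1.982, -1.99351, -1.99928].
ϑ = −N·λ_min/(λ_max−λ_min) = −117·(-2*cos(pi/117))/(2−(-2*cos(pi/117))) = 117*cos(pi/117)/(cos(pi/117) + 1).
= 58.48945428… (decimal).
58 ≤ 117*cos(pi/117)/(cos(pi/117) + 1) ≤ 59: both strict.

117*cos(pi/117)/(cos(pi/117) + 1)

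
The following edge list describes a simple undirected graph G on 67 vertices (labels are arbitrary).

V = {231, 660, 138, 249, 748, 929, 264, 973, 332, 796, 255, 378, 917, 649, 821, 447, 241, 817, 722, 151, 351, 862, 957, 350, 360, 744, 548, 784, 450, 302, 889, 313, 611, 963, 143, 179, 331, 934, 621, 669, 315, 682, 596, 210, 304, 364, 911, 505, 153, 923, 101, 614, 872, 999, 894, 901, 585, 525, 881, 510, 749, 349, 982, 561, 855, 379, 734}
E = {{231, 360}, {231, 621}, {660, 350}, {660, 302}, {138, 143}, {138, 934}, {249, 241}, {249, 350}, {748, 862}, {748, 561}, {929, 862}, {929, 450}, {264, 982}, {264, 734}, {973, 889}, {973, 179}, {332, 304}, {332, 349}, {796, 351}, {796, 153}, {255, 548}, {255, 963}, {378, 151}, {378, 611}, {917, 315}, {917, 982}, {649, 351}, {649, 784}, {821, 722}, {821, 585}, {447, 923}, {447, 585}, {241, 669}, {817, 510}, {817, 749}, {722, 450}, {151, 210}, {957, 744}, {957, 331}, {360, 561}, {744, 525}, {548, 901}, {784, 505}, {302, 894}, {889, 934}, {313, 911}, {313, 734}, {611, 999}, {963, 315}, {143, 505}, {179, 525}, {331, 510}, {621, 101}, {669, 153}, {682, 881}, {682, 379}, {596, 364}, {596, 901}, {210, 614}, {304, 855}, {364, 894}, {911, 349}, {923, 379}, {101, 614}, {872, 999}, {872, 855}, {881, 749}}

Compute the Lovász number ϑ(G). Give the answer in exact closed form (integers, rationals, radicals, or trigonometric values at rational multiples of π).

deg(255) = 2; N(255) = {548, 963}.
Vertex 817 has 2 neighbors: 510, 749.
Vertex 621 has 2 neighbors: 231, 101.
Vertex 525 has 2 neighbors: 744, 179.
Every vertex has degree 2 (N=67); the odd cycle C_{67}.
spec(A) ≈ [2.0, 1.9912, 1.9649, 1.9214, 1.8609, 1.7841, 1.6917, 1.5843, 1.4631, 1.3289, 1.1831, 1.0269, 0.8617, 0.6889, 0.5101, 0.3268, 0.1406, -0.0469, -0.2339, -0.4189, -0.6002, -0.7762, -0.9454, -1.1063, -1.2574, -1.3975, -1.5254, -1.6398, -1.7398, -1.8245, -1.8932, -1.9453, -1.9802, -1.9978] (distinct, 4 d.p.).
λ_max=2, λ_min=-2*cos(pi/67); ϑ = −67·λ_min/(λ_max−λ_min) = 67*cos(pi/67)/(cos(pi/67) + 1).
Numerically 33.4816.
33 ≤ 67*cos(pi/67)/(cos(pi/67) + 1) ≤ 34: both strict.

67*cos(pi/67)/(cos(pi/67) + 1)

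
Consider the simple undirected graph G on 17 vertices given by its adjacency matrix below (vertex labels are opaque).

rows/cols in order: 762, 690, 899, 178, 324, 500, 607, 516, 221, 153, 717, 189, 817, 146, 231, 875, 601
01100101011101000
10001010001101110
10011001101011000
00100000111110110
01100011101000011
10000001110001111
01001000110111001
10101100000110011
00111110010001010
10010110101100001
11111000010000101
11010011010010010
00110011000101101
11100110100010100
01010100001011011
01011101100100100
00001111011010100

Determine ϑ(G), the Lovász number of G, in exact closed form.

Vertex 607 has 8 neighbors: 690, 324, 221, 153, 189, 817, 146, 601.
N(153) = {762, 178, 500, 607, 221, 717, 189, 601}, |N(153)| = 8.
deg(221) = 8; N(221) = {899, 178, 324, 500, 607, 153, 146, 875}.
deg(899) = 8; N(899) = {762, 178, 324, 516, 221, 717, 817, 146}.
G on 17 vertices is 8-regular; Paley(17): SR with (k,λ,μ)=(8,3,4).
The 3 distinct eigenvalues: [8.0, 1.56155, -2.56155].
Lovász: ϑ = −17(-sqrt(17)/2 - 1/2)/(8+-(-sqrt(17)/2 - 1/2)) = sqrt(17).
≈ 4.123105626 (to 9 d.p.).

sqrt(17)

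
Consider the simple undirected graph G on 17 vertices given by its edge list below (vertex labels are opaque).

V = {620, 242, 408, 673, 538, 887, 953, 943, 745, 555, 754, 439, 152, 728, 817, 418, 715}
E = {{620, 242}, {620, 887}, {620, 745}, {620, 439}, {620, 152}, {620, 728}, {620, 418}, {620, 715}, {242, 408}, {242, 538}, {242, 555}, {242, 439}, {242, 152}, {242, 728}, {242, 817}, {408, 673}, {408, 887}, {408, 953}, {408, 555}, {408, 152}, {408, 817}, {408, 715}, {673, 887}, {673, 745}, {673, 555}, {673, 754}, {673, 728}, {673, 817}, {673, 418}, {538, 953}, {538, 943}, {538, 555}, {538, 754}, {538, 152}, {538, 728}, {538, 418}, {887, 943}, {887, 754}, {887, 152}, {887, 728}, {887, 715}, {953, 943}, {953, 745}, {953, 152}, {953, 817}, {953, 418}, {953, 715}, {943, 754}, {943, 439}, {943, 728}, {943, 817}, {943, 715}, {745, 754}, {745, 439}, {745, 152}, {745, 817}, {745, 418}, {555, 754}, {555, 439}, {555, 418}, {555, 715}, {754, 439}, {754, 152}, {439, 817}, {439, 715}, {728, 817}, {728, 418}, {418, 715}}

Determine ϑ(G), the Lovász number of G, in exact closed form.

sqrt(17)

N(538) = {242, 953, 943, 555, 754, 152, 728, 418}, |N(538)| = 8.
N(887) = {620, 408, 673, 943, 754, 152, 728, 715}, |N(887)| = 8.
Vertex 408 has 8 neighbors: 242, 673, 887, 953, 555, 152, 817, 715.
N(242) = {620, 408, 538, 555, 439, 152, 728, 817}, |N(242)| = 8.
G on 17 vertices is 8-regular; strongly regular (17,8,3,4).
The 3 distinct eigenvalues: [8.0, 1.561553, -2.561553].
Lovász (edge-transitive): ϑ = −17·(-sqrt(17)/2 - 1/2)/((8)−(-sqrt(17)/2 - 1/2)) = sqrt(17).
Numerically 4.1231.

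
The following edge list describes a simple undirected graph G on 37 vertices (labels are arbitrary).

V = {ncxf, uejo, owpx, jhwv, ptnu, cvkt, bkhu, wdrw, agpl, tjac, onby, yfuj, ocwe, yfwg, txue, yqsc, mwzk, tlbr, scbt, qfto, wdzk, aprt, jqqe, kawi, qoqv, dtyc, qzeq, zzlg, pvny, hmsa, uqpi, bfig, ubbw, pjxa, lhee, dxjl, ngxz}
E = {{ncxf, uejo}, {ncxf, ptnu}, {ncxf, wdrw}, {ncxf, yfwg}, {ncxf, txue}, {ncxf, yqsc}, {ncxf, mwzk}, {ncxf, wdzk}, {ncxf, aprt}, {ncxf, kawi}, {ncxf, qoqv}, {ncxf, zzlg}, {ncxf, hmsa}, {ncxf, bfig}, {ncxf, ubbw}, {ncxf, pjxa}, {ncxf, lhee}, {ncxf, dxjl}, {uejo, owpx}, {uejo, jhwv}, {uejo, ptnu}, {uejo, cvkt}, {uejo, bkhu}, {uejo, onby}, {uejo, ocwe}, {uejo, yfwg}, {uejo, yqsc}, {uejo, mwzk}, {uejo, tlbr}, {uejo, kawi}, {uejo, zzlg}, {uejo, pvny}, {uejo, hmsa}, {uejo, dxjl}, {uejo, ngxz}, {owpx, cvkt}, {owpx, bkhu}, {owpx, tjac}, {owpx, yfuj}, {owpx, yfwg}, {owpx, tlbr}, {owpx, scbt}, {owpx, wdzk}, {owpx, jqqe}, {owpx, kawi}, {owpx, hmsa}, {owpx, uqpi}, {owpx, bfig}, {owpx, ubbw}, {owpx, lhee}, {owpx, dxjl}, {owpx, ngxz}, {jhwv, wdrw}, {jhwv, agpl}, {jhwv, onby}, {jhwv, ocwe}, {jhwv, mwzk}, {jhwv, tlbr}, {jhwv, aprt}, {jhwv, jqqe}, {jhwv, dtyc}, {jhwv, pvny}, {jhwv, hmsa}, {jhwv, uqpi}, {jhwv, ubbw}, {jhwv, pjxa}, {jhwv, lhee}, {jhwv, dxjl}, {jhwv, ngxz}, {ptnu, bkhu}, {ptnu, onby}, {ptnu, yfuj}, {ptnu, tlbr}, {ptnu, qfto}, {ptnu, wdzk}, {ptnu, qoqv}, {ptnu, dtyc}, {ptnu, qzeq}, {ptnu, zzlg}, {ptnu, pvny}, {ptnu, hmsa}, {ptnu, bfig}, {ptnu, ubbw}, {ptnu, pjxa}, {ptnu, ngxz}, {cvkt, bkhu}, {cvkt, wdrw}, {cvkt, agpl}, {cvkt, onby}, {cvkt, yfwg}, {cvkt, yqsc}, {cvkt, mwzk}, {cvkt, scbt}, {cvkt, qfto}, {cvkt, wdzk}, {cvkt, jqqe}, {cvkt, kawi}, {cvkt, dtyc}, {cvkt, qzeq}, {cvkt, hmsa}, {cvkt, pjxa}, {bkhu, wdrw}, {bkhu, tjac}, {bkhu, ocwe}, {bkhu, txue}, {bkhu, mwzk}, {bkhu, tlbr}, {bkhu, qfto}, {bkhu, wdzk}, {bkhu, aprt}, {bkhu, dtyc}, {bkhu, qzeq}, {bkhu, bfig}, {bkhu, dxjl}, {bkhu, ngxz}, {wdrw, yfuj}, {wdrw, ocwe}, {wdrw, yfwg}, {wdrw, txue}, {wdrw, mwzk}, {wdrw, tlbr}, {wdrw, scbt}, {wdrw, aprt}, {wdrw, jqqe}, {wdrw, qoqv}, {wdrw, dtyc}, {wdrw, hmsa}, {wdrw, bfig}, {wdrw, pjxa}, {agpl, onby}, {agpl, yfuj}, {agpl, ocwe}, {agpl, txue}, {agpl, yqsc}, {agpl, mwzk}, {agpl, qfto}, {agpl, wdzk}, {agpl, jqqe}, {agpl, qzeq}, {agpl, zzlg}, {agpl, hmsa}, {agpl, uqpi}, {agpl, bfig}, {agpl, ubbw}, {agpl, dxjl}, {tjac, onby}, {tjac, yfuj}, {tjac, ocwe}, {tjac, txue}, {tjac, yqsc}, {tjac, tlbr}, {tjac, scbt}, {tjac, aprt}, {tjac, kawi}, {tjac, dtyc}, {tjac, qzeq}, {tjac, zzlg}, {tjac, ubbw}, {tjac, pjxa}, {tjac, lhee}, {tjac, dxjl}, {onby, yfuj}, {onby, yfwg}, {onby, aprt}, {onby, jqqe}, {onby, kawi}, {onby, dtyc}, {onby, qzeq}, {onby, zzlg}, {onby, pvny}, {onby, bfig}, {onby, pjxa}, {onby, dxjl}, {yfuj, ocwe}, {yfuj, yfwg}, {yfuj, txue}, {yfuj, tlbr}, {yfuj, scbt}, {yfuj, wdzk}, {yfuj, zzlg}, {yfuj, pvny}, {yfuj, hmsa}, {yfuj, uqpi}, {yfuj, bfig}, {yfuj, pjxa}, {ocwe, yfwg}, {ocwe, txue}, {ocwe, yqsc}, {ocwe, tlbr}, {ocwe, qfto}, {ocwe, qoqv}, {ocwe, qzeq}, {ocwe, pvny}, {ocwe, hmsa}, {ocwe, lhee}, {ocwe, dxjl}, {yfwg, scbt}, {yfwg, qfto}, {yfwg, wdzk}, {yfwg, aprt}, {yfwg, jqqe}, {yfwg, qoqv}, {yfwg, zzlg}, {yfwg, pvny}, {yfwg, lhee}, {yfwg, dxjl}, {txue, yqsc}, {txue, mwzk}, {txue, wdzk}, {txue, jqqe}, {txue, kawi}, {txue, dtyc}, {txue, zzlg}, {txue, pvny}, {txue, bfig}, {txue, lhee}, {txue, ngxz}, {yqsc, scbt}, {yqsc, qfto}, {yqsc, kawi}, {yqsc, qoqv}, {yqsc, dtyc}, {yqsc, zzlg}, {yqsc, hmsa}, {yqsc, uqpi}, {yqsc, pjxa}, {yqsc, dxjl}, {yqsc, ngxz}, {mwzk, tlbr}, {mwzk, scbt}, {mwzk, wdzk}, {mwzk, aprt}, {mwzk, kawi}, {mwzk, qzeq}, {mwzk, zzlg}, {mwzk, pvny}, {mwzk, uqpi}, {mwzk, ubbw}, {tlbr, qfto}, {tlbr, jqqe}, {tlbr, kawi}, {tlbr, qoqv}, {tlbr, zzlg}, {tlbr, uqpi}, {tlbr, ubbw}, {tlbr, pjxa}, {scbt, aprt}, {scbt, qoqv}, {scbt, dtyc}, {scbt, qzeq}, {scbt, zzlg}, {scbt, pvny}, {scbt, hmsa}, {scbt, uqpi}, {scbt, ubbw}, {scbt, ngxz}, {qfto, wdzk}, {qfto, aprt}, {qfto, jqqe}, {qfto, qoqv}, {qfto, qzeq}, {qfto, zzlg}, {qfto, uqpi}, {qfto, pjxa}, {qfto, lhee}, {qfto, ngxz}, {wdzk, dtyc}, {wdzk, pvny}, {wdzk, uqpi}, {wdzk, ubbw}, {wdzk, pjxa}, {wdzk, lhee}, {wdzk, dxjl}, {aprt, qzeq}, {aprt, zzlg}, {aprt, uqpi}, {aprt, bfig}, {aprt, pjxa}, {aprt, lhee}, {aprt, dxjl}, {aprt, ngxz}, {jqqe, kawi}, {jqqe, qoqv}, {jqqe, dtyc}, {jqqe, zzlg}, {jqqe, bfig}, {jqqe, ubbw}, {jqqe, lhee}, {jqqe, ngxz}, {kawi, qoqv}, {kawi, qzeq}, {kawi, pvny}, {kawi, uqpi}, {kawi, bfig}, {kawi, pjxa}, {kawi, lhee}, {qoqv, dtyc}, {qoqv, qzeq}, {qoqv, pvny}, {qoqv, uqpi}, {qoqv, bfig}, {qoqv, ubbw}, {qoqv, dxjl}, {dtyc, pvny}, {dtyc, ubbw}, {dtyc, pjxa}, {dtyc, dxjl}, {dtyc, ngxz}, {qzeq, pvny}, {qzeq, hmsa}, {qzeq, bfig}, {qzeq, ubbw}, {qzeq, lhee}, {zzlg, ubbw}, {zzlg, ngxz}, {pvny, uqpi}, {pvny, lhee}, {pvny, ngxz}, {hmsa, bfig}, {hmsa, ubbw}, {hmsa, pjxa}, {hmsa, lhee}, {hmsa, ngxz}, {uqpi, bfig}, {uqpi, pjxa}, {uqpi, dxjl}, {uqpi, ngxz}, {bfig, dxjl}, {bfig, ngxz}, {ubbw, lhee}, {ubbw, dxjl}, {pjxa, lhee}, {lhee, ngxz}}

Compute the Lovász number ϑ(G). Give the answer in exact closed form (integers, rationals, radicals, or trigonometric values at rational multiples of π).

Vertex bfig has 18 neighbors: ncxf, owpx, ptnu, bkhu, wdrw, agpl, onby, yfuj, txue, aprt, jqqe, kawi, qoqv, qzeq, hmsa, uqpi, dxjl, ngxz.
deg(uqpi) = 18; N(uqpi) = {owpx, jhwv, agpl, yfuj, yqsc, mwzk, tlbr, scbt, qfto, wdzk, aprt, kawi, qoqv, pvny, bfig, pjxa, dxjl, ngxz}.
deg(lhee) = 18; N(lhee) = {ncxf, owpx, jhwv, tjac, ocwe, yfwg, txue, qfto, wdzk, aprt, jqqe, kawi, qzeq, pvny, hmsa, ubbw, pjxa, ngxz}.
N(scbt) = {owpx, cvkt, wdrw, tjac, yfuj, yfwg, yqsc, mwzk, aprt, qoqv, dtyc, qzeq, zzlg, pvny, hmsa, uqpi, ubbw, ngxz}, |N(scbt)| = 18.
Every vertex has degree 18 (N=37); strongly regular (37,18,8,9).
A has 3 distinct eigenvalues ≈ [18.0, 2.5414, -3.5414].
With N=37: ϑ(G) = 37·(-(-sqrt(37)/2 - 1/2))/(18−(-sqrt(37)/2 - 1/2)) = sqrt(37).
≈ 6.08276253 (to 8 d.p.).

sqrt(37)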